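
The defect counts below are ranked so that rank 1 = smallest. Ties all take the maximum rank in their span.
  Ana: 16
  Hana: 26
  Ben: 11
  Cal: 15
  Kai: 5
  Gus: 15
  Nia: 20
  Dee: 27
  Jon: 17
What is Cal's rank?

4

Sorted (ascending): 5, 11, 15, 15, 16, 17, 20, 26, 27
The 2 values of 15 occupy positions 3–4 → each gets rank 4.
Cal has value 15 → rank 4.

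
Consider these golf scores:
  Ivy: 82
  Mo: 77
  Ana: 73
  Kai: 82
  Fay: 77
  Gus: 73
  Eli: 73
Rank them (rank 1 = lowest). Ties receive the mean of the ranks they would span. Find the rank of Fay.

Sorted (ascending): 73, 73, 73, 77, 77, 82, 82
The 3 values of 73 occupy positions 1–3 → average rank 2.
The 2 values of 77 occupy positions 4–5 → average rank (4+5)/2 = 4.5.
The 2 values of 82 occupy positions 6–7 → average rank (6+7)/2 = 6.5.
Fay has value 77 → rank 4.5.

4.5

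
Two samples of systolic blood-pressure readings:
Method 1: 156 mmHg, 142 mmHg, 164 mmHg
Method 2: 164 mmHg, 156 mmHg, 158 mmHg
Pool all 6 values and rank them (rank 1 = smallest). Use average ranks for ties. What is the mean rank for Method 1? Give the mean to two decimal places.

3.00

Sorted (ascending): 142, 156, 156, 158, 164, 164
The 2 values of 156 occupy positions 2–3 → average rank (2+3)/2 = 2.5.
The 2 values of 164 occupy positions 5–6 → average rank (5+6)/2 = 5.5.
Method 1 values → pooled ranks: 156→2.5, 142→1, 164→5.5
Mean rank = (2.5 + 1 + 5.5) / 3 = 3.00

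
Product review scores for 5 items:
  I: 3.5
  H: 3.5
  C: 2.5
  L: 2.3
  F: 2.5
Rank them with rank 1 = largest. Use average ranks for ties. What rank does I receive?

Sorted (descending): 3.5, 3.5, 2.5, 2.5, 2.3
The 2 values of 3.5 occupy positions 1–2 → average rank (1+2)/2 = 1.5.
The 2 values of 2.5 occupy positions 3–4 → average rank (3+4)/2 = 3.5.
I has value 3.5 → rank 1.5.

1.5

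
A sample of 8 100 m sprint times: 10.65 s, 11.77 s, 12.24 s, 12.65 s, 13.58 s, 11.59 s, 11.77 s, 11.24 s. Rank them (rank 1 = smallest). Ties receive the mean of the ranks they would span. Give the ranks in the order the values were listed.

Sorted (ascending): 10.65, 11.24, 11.59, 11.77, 11.77, 12.24, 12.65, 13.58
The 2 values of 11.77 occupy positions 4–5 → average rank (4+5)/2 = 4.5.

1, 4.5, 6, 7, 8, 3, 4.5, 2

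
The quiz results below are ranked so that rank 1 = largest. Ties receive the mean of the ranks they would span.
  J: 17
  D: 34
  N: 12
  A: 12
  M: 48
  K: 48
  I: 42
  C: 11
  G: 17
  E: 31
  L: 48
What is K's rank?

Sorted (descending): 48, 48, 48, 42, 34, 31, 17, 17, 12, 12, 11
The 3 values of 48 occupy positions 1–3 → average rank 2.
The 2 values of 17 occupy positions 7–8 → average rank (7+8)/2 = 7.5.
The 2 values of 12 occupy positions 9–10 → average rank (9+10)/2 = 9.5.
K has value 48 → rank 2.

2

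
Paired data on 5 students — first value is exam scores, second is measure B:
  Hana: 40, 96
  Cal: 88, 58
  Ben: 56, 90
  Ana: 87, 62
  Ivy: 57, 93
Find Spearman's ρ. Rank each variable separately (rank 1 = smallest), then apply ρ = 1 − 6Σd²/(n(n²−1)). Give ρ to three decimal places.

-0.900

Ranks of variable 1: 1, 5, 2, 4, 3
Ranks of variable 2: 5, 1, 3, 2, 4
d = r₁ − r₂: -4, 4, -1, 2, -1
d²: 16, 16, 1, 4, 1; Σd² = 38
ρ = 1 − 6·38/(5·24) = 1 − 228/120 = -0.900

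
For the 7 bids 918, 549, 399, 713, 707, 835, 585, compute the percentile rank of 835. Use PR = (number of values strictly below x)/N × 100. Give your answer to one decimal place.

N = 7.
Strictly below 835: 5. Equal to 835: 1.
PR = 5/7 × 100 = 71.4

71.4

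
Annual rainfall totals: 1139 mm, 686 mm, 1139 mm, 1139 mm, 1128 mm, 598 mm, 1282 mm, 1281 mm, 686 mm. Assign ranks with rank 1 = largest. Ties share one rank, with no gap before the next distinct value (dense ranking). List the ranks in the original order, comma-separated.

Sorted (descending): 1282, 1281, 1139, 1139, 1139, 1128, 686, 686, 598
The 3 values of 1139 share dense rank 3.
The 2 values of 686 share dense rank 5.
Remaining distinct values take the next consecutive integers.

3, 5, 3, 3, 4, 6, 1, 2, 5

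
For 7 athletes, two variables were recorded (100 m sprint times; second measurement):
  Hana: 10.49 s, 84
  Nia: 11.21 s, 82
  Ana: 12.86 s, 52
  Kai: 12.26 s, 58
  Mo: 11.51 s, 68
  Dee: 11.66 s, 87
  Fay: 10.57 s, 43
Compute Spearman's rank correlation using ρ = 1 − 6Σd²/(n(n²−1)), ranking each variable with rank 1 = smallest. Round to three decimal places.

-0.214

Ranks of variable 1: 1, 3, 7, 6, 4, 5, 2
Ranks of variable 2: 6, 5, 2, 3, 4, 7, 1
d = r₁ − r₂: -5, -2, 5, 3, 0, -2, 1
d²: 25, 4, 25, 9, 0, 4, 1; Σd² = 68
ρ = 1 − 6·68/(7·48) = 1 − 408/336 = -0.214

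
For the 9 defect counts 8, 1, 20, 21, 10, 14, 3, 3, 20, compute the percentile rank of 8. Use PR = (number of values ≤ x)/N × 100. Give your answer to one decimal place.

44.4

N = 9.
Strictly below 8: 3. Equal to 8: 1.
PR = 4/9 × 100 = 44.4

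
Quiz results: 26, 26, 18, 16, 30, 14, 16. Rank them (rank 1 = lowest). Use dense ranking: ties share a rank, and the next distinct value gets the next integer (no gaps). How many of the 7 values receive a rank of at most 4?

Sorted (ascending): 14, 16, 16, 18, 26, 26, 30
The 2 values of 16 share dense rank 2.
The 2 values of 26 share dense rank 4.
Remaining distinct values take the next consecutive integers.
Ranks ≤ 4: {1, 2, 2, 3, 4, 4} → 6 values.

6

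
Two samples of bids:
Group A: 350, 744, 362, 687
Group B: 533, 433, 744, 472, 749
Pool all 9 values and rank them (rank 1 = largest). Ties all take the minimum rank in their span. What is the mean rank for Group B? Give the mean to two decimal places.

4.20

Sorted (descending): 749, 744, 744, 687, 533, 472, 433, 362, 350
The 2 values of 744 occupy positions 2–3 → each gets rank 2.
Group B values → pooled ranks: 533→5, 433→7, 744→2, 472→6, 749→1
Mean rank = (5 + 7 + 2 + 6 + 1) / 5 = 4.20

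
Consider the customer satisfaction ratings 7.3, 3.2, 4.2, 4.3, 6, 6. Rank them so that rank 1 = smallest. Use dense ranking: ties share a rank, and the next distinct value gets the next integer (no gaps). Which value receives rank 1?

3.2

Sorted (ascending): 3.2, 4.2, 4.3, 6, 6, 7.3
The 2 values of 6 share dense rank 4.
Remaining distinct values take the next consecutive integers.
Rank 1 → value 3.2.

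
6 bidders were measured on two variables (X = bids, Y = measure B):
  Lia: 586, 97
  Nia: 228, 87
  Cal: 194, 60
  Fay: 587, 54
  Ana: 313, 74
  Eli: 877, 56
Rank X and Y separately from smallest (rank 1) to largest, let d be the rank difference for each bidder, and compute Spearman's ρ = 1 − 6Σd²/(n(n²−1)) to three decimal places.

Ranks of variable 1: 4, 2, 1, 5, 3, 6
Ranks of variable 2: 6, 5, 3, 1, 4, 2
d = r₁ − r₂: -2, -3, -2, 4, -1, 4
d²: 4, 9, 4, 16, 1, 16; Σd² = 50
ρ = 1 − 6·50/(6·35) = 1 − 300/210 = -0.429

-0.429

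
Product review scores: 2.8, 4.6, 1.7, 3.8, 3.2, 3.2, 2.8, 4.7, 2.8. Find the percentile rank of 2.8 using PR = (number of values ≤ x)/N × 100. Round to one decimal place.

N = 9.
Strictly below 2.8: 1. Equal to 2.8: 3.
PR = 4/9 × 100 = 44.4

44.4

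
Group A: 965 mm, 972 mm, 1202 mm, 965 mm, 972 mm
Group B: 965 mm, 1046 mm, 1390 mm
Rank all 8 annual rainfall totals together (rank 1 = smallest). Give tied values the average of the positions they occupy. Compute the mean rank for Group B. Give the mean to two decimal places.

5.33

Sorted (ascending): 965, 965, 965, 972, 972, 1046, 1202, 1390
The 3 values of 965 occupy positions 1–3 → average rank 2.
The 2 values of 972 occupy positions 4–5 → average rank (4+5)/2 = 4.5.
Group B values → pooled ranks: 965→2, 1046→6, 1390→8
Mean rank = (2 + 6 + 8) / 3 = 5.33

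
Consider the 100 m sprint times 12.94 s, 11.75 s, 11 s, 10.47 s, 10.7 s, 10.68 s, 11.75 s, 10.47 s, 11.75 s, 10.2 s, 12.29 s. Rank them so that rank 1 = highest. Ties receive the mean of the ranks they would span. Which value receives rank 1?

Sorted (descending): 12.94, 12.29, 11.75, 11.75, 11.75, 11, 10.7, 10.68, 10.47, 10.47, 10.2
The 3 values of 11.75 occupy positions 3–5 → average rank 4.
The 2 values of 10.47 occupy positions 9–10 → average rank (9+10)/2 = 9.5.
Rank 1 → value 12.94.

12.94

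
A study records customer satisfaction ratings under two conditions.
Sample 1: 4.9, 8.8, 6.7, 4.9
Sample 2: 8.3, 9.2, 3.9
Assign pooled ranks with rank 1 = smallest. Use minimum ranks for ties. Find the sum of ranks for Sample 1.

Sorted (ascending): 3.9, 4.9, 4.9, 6.7, 8.3, 8.8, 9.2
The 2 values of 4.9 occupy positions 2–3 → each gets rank 2.
Sample 1 values → pooled ranks: 4.9→2, 8.8→6, 6.7→4, 4.9→2
Rank sum = 2 + 6 + 4 + 2 = 14

14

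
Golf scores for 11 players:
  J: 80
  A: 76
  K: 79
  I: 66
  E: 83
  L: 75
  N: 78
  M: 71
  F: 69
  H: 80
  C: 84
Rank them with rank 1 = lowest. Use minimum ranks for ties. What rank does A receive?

Sorted (ascending): 66, 69, 71, 75, 76, 78, 79, 80, 80, 83, 84
The 2 values of 80 occupy positions 8–9 → each gets rank 8.
A has value 76 → rank 5.

5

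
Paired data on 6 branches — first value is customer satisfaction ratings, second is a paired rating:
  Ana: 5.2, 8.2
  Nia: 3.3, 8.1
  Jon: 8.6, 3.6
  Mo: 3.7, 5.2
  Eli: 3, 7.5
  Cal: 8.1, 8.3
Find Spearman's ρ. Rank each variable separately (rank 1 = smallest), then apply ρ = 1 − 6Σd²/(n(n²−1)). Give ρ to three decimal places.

Ranks of variable 1: 4, 2, 6, 3, 1, 5
Ranks of variable 2: 5, 4, 1, 2, 3, 6
d = r₁ − r₂: -1, -2, 5, 1, -2, -1
d²: 1, 4, 25, 1, 4, 1; Σd² = 36
ρ = 1 − 6·36/(6·35) = 1 − 216/210 = -0.029

-0.029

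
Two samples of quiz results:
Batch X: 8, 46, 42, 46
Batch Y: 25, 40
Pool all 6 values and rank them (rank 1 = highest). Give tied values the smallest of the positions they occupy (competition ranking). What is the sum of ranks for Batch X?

Sorted (descending): 46, 46, 42, 40, 25, 8
The 2 values of 46 occupy positions 1–2 → each gets rank 1.
Batch X values → pooled ranks: 8→6, 46→1, 42→3, 46→1
Rank sum = 6 + 1 + 3 + 1 = 11

11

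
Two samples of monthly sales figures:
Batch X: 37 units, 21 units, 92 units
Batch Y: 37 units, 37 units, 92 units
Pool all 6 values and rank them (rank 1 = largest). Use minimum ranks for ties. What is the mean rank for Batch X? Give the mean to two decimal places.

3.33

Sorted (descending): 92, 92, 37, 37, 37, 21
The 2 values of 92 occupy positions 1–2 → each gets rank 1.
The 3 values of 37 occupy positions 3–5 → each gets rank 3.
Batch X values → pooled ranks: 37→3, 21→6, 92→1
Mean rank = (3 + 6 + 1) / 3 = 3.33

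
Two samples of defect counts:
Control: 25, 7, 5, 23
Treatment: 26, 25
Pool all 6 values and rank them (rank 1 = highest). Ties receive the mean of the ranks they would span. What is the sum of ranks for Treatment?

3.5

Sorted (descending): 26, 25, 25, 23, 7, 5
The 2 values of 25 occupy positions 2–3 → average rank (2+3)/2 = 2.5.
Treatment values → pooled ranks: 26→1, 25→2.5
Rank sum = 1 + 2.5 = 3.5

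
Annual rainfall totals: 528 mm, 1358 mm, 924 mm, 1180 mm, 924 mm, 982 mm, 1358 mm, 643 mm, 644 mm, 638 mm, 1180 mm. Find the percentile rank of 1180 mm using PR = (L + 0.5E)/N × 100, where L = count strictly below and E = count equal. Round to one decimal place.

N = 11.
Strictly below 1180: 7. Equal to 1180: 2.
PR = (7 + 0.5·2)/11 × 100 = 72.7

72.7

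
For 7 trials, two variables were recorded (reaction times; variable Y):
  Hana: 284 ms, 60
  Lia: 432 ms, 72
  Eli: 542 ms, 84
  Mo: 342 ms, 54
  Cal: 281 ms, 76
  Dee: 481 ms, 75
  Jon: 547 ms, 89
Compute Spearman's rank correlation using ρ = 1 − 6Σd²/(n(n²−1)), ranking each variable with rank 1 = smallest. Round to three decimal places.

0.607

Ranks of variable 1: 2, 4, 6, 3, 1, 5, 7
Ranks of variable 2: 2, 3, 6, 1, 5, 4, 7
d = r₁ − r₂: 0, 1, 0, 2, -4, 1, 0
d²: 0, 1, 0, 4, 16, 1, 0; Σd² = 22
ρ = 1 − 6·22/(7·48) = 1 − 132/336 = 0.607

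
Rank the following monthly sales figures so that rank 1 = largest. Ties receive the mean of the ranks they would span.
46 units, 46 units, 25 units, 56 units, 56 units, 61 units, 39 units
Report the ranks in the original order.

Sorted (descending): 61, 56, 56, 46, 46, 39, 25
The 2 values of 56 occupy positions 2–3 → average rank (2+3)/2 = 2.5.
The 2 values of 46 occupy positions 4–5 → average rank (4+5)/2 = 4.5.

4.5, 4.5, 7, 2.5, 2.5, 1, 6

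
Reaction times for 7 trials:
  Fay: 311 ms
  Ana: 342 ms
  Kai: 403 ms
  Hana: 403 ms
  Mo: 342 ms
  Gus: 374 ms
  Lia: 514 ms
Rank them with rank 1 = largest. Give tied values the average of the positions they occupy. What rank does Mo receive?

Sorted (descending): 514, 403, 403, 374, 342, 342, 311
The 2 values of 403 occupy positions 2–3 → average rank (2+3)/2 = 2.5.
The 2 values of 342 occupy positions 5–6 → average rank (5+6)/2 = 5.5.
Mo has value 342 ms → rank 5.5.

5.5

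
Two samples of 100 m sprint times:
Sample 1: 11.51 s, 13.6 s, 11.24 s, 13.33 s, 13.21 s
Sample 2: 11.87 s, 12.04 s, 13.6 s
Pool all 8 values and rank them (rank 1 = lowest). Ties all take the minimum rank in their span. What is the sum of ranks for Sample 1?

21

Sorted (ascending): 11.24, 11.51, 11.87, 12.04, 13.21, 13.33, 13.6, 13.6
The 2 values of 13.6 occupy positions 7–8 → each gets rank 7.
Sample 1 values → pooled ranks: 11.51→2, 13.6→7, 11.24→1, 13.33→6, 13.21→5
Rank sum = 2 + 7 + 1 + 6 + 5 = 21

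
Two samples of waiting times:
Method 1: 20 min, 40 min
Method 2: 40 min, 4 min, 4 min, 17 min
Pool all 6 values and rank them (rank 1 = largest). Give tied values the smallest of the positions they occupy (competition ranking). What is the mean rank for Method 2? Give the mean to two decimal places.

3.75

Sorted (descending): 40, 40, 20, 17, 4, 4
The 2 values of 40 occupy positions 1–2 → each gets rank 1.
The 2 values of 4 occupy positions 5–6 → each gets rank 5.
Method 2 values → pooled ranks: 40→1, 4→5, 4→5, 17→4
Mean rank = (1 + 5 + 5 + 4) / 4 = 3.75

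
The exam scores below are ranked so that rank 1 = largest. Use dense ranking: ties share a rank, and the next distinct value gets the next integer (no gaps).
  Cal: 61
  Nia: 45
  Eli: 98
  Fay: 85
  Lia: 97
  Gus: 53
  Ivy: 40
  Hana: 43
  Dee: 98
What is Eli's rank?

1

Sorted (descending): 98, 98, 97, 85, 61, 53, 45, 43, 40
The 2 values of 98 share dense rank 1.
Remaining distinct values take the next consecutive integers.
Eli has value 98 → rank 1.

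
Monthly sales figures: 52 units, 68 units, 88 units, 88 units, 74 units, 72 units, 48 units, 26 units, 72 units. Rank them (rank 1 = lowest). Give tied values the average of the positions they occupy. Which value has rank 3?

52

Sorted (ascending): 26, 48, 52, 68, 72, 72, 74, 88, 88
The 2 values of 72 occupy positions 5–6 → average rank (5+6)/2 = 5.5.
The 2 values of 88 occupy positions 8–9 → average rank (8+9)/2 = 8.5.
Rank 3 → value 52.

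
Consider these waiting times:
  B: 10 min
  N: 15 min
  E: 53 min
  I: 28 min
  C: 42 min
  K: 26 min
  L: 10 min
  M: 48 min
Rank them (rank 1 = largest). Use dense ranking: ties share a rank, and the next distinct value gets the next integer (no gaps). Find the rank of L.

Sorted (descending): 53, 48, 42, 28, 26, 15, 10, 10
The 2 values of 10 share dense rank 7.
Remaining distinct values take the next consecutive integers.
L has value 10 min → rank 7.

7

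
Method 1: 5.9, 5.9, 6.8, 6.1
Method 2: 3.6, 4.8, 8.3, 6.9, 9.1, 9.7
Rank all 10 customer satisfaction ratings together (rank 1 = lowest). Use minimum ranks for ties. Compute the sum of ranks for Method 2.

37

Sorted (ascending): 3.6, 4.8, 5.9, 5.9, 6.1, 6.8, 6.9, 8.3, 9.1, 9.7
The 2 values of 5.9 occupy positions 3–4 → each gets rank 3.
Method 2 values → pooled ranks: 3.6→1, 4.8→2, 8.3→8, 6.9→7, 9.1→9, 9.7→10
Rank sum = 1 + 2 + 8 + 7 + 9 + 10 = 37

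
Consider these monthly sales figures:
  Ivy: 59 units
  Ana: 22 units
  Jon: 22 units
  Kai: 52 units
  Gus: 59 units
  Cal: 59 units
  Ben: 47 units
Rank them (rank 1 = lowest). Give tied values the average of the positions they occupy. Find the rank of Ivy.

6

Sorted (ascending): 22, 22, 47, 52, 59, 59, 59
The 2 values of 22 occupy positions 1–2 → average rank (1+2)/2 = 1.5.
The 3 values of 59 occupy positions 5–7 → average rank 6.
Ivy has value 59 units → rank 6.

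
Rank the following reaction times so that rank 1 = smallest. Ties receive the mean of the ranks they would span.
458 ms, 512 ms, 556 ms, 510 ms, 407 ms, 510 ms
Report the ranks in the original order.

Sorted (ascending): 407, 458, 510, 510, 512, 556
The 2 values of 510 occupy positions 3–4 → average rank (3+4)/2 = 3.5.

2, 5, 6, 3.5, 1, 3.5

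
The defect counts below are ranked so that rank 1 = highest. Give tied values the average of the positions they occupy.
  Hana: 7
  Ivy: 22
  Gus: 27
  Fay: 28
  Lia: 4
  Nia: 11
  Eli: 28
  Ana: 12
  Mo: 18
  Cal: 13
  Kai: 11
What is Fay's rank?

1.5

Sorted (descending): 28, 28, 27, 22, 18, 13, 12, 11, 11, 7, 4
The 2 values of 28 occupy positions 1–2 → average rank (1+2)/2 = 1.5.
The 2 values of 11 occupy positions 8–9 → average rank (8+9)/2 = 8.5.
Fay has value 28 → rank 1.5.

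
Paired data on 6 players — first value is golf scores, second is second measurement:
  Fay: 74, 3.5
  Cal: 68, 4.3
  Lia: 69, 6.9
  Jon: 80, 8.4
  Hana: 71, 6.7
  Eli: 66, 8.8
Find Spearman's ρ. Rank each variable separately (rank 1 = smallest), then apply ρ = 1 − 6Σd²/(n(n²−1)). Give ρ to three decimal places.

-0.257

Ranks of variable 1: 5, 2, 3, 6, 4, 1
Ranks of variable 2: 1, 2, 4, 5, 3, 6
d = r₁ − r₂: 4, 0, -1, 1, 1, -5
d²: 16, 0, 1, 1, 1, 25; Σd² = 44
ρ = 1 − 6·44/(6·35) = 1 − 264/210 = -0.257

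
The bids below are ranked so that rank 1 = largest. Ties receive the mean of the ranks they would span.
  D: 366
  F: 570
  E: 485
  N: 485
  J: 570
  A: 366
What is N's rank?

3.5

Sorted (descending): 570, 570, 485, 485, 366, 366
The 2 values of 570 occupy positions 1–2 → average rank (1+2)/2 = 1.5.
The 2 values of 485 occupy positions 3–4 → average rank (3+4)/2 = 3.5.
The 2 values of 366 occupy positions 5–6 → average rank (5+6)/2 = 5.5.
N has value 485 → rank 3.5.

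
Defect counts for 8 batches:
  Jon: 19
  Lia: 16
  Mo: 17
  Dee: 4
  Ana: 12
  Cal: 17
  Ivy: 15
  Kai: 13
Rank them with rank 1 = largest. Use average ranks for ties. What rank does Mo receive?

Sorted (descending): 19, 17, 17, 16, 15, 13, 12, 4
The 2 values of 17 occupy positions 2–3 → average rank (2+3)/2 = 2.5.
Mo has value 17 → rank 2.5.

2.5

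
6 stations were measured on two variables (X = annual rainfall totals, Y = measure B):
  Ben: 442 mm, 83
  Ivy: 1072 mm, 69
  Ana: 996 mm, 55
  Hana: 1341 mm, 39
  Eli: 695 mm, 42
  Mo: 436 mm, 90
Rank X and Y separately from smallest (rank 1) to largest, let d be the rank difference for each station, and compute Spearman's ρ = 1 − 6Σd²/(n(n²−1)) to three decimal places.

Ranks of variable 1: 2, 5, 4, 6, 3, 1
Ranks of variable 2: 5, 4, 3, 1, 2, 6
d = r₁ − r₂: -3, 1, 1, 5, 1, -5
d²: 9, 1, 1, 25, 1, 25; Σd² = 62
ρ = 1 − 6·62/(6·35) = 1 − 372/210 = -0.771

-0.771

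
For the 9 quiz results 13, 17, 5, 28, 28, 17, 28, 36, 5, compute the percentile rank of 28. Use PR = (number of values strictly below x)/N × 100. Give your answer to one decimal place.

55.6

N = 9.
Strictly below 28: 5. Equal to 28: 3.
PR = 5/9 × 100 = 55.6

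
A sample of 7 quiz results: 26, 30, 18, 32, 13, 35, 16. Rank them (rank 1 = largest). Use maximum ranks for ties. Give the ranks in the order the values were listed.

Sorted (descending): 35, 32, 30, 26, 18, 16, 13
No ties — each value takes its position as its rank.

4, 3, 5, 2, 7, 1, 6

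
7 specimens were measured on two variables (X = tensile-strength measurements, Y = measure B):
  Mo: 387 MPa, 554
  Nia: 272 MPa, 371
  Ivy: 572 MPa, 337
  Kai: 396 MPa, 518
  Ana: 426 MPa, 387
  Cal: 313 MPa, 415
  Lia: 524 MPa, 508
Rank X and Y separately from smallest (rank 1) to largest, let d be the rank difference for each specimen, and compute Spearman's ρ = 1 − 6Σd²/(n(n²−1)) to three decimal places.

Ranks of variable 1: 3, 1, 7, 4, 5, 2, 6
Ranks of variable 2: 7, 2, 1, 6, 3, 4, 5
d = r₁ − r₂: -4, -1, 6, -2, 2, -2, 1
d²: 16, 1, 36, 4, 4, 4, 1; Σd² = 66
ρ = 1 − 6·66/(7·48) = 1 − 396/336 = -0.179

-0.179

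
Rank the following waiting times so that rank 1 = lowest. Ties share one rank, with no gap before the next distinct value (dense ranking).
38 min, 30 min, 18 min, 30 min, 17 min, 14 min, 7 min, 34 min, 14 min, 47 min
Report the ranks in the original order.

7, 5, 4, 5, 3, 2, 1, 6, 2, 8

Sorted (ascending): 7, 14, 14, 17, 18, 30, 30, 34, 38, 47
The 2 values of 14 share dense rank 2.
The 2 values of 30 share dense rank 5.
Remaining distinct values take the next consecutive integers.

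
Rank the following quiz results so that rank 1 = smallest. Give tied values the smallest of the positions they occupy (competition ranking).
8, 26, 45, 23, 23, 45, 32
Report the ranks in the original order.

Sorted (ascending): 8, 23, 23, 26, 32, 45, 45
The 2 values of 23 occupy positions 2–3 → each gets rank 2.
The 2 values of 45 occupy positions 6–7 → each gets rank 6.

1, 4, 6, 2, 2, 6, 5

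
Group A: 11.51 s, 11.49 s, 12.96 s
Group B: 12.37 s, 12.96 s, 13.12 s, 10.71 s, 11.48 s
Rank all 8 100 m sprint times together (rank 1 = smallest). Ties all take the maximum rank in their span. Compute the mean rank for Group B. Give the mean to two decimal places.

Sorted (ascending): 10.71, 11.48, 11.49, 11.51, 12.37, 12.96, 12.96, 13.12
The 2 values of 12.96 occupy positions 6–7 → each gets rank 7.
Group B values → pooled ranks: 12.37→5, 12.96→7, 13.12→8, 10.71→1, 11.48→2
Mean rank = (5 + 7 + 8 + 1 + 2) / 5 = 4.60

4.60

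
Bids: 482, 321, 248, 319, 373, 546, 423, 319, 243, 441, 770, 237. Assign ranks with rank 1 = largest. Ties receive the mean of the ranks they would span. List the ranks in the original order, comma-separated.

Sorted (descending): 770, 546, 482, 441, 423, 373, 321, 319, 319, 248, 243, 237
The 2 values of 319 occupy positions 8–9 → average rank (8+9)/2 = 8.5.

3, 7, 10, 8.5, 6, 2, 5, 8.5, 11, 4, 1, 12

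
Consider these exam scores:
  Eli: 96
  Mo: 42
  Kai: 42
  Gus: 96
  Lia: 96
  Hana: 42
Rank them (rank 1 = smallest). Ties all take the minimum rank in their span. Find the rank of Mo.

1

Sorted (ascending): 42, 42, 42, 96, 96, 96
The 3 values of 42 occupy positions 1–3 → each gets rank 1.
The 3 values of 96 occupy positions 4–6 → each gets rank 4.
Mo has value 42 → rank 1.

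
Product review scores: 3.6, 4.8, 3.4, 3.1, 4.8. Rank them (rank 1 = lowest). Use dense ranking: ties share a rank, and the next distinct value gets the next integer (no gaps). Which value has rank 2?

3.4

Sorted (ascending): 3.1, 3.4, 3.6, 4.8, 4.8
The 2 values of 4.8 share dense rank 4.
Remaining distinct values take the next consecutive integers.
Rank 2 → value 3.4.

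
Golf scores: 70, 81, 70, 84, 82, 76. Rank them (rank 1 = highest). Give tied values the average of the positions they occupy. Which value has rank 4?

Sorted (descending): 84, 82, 81, 76, 70, 70
The 2 values of 70 occupy positions 5–6 → average rank (5+6)/2 = 5.5.
Rank 4 → value 76.

76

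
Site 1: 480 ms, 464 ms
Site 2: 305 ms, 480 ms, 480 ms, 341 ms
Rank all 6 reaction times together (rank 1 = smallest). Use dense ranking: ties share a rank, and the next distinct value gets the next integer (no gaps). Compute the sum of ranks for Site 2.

Sorted (ascending): 305, 341, 464, 480, 480, 480
The 3 values of 480 share dense rank 4.
Remaining distinct values take the next consecutive integers.
Site 2 values → pooled ranks: 305→1, 480→4, 480→4, 341→2
Rank sum = 1 + 4 + 4 + 2 = 11

11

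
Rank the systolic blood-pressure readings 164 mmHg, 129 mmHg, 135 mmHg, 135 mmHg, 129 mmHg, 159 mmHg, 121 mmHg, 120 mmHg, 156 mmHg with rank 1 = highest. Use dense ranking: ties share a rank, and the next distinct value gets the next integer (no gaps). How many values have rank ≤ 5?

Sorted (descending): 164, 159, 156, 135, 135, 129, 129, 121, 120
The 2 values of 135 share dense rank 4.
The 2 values of 129 share dense rank 5.
Remaining distinct values take the next consecutive integers.
Ranks ≤ 5: {1, 2, 3, 4, 4, 5, 5} → 7 values.

7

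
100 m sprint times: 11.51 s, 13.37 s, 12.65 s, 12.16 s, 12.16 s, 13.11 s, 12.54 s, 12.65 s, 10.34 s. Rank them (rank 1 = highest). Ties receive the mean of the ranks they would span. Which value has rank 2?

13.11

Sorted (descending): 13.37, 13.11, 12.65, 12.65, 12.54, 12.16, 12.16, 11.51, 10.34
The 2 values of 12.65 occupy positions 3–4 → average rank (3+4)/2 = 3.5.
The 2 values of 12.16 occupy positions 6–7 → average rank (6+7)/2 = 6.5.
Rank 2 → value 13.11.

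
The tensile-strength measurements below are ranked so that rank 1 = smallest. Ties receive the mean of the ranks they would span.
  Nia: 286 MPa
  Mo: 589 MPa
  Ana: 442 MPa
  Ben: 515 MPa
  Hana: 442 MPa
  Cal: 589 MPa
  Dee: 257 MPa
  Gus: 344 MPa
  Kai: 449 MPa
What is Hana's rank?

Sorted (ascending): 257, 286, 344, 442, 442, 449, 515, 589, 589
The 2 values of 442 occupy positions 4–5 → average rank (4+5)/2 = 4.5.
The 2 values of 589 occupy positions 8–9 → average rank (8+9)/2 = 8.5.
Hana has value 442 MPa → rank 4.5.

4.5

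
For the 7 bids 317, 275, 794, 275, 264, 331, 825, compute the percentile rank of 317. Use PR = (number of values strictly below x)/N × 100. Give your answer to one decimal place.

N = 7.
Strictly below 317: 3. Equal to 317: 1.
PR = 3/7 × 100 = 42.9

42.9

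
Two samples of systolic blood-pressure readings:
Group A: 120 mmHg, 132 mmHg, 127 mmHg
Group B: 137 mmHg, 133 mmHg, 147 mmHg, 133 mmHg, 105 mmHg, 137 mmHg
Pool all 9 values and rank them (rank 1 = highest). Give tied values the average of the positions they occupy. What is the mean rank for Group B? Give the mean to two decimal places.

Sorted (descending): 147, 137, 137, 133, 133, 132, 127, 120, 105
The 2 values of 137 occupy positions 2–3 → average rank (2+3)/2 = 2.5.
The 2 values of 133 occupy positions 4–5 → average rank (4+5)/2 = 4.5.
Group B values → pooled ranks: 137→2.5, 133→4.5, 147→1, 133→4.5, 105→9, 137→2.5
Mean rank = (2.5 + 4.5 + 1 + 4.5 + 9 + 2.5) / 6 = 4.00

4.00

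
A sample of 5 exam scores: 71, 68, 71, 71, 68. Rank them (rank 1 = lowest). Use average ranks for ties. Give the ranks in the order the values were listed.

Sorted (ascending): 68, 68, 71, 71, 71
The 2 values of 68 occupy positions 1–2 → average rank (1+2)/2 = 1.5.
The 3 values of 71 occupy positions 3–5 → average rank 4.

4, 1.5, 4, 4, 1.5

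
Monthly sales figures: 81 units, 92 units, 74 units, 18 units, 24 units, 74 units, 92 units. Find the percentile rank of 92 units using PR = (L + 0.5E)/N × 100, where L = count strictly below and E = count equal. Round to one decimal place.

85.7

N = 7.
Strictly below 92: 5. Equal to 92: 2.
PR = (5 + 0.5·2)/7 × 100 = 85.7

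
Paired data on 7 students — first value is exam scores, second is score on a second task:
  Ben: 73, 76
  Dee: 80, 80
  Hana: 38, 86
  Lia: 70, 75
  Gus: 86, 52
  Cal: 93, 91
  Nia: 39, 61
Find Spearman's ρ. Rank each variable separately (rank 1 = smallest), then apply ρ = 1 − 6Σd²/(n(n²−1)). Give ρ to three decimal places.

0.107

Ranks of variable 1: 4, 5, 1, 3, 6, 7, 2
Ranks of variable 2: 4, 5, 6, 3, 1, 7, 2
d = r₁ − r₂: 0, 0, -5, 0, 5, 0, 0
d²: 0, 0, 25, 0, 25, 0, 0; Σd² = 50
ρ = 1 − 6·50/(7·48) = 1 − 300/336 = 0.107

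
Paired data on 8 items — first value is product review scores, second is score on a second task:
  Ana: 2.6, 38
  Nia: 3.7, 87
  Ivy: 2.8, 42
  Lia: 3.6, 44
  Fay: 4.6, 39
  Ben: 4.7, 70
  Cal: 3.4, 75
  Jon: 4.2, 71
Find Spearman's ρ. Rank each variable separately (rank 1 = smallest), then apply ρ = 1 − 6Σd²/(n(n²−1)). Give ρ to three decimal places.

Ranks of variable 1: 1, 5, 2, 4, 7, 8, 3, 6
Ranks of variable 2: 1, 8, 3, 4, 2, 5, 7, 6
d = r₁ − r₂: 0, -3, -1, 0, 5, 3, -4, 0
d²: 0, 9, 1, 0, 25, 9, 16, 0; Σd² = 60
ρ = 1 − 6·60/(8·63) = 1 − 360/504 = 0.286

0.286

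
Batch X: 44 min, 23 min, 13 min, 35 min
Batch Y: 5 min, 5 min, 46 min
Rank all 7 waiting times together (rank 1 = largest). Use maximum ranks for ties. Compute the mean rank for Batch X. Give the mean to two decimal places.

3.50

Sorted (descending): 46, 44, 35, 23, 13, 5, 5
The 2 values of 5 occupy positions 6–7 → each gets rank 7.
Batch X values → pooled ranks: 44→2, 23→4, 13→5, 35→3
Mean rank = (2 + 4 + 5 + 3) / 4 = 3.50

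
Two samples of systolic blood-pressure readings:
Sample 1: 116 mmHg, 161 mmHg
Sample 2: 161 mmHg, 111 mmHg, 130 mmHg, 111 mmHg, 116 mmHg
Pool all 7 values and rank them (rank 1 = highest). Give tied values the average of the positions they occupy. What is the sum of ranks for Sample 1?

Sorted (descending): 161, 161, 130, 116, 116, 111, 111
The 2 values of 161 occupy positions 1–2 → average rank (1+2)/2 = 1.5.
The 2 values of 116 occupy positions 4–5 → average rank (4+5)/2 = 4.5.
The 2 values of 111 occupy positions 6–7 → average rank (6+7)/2 = 6.5.
Sample 1 values → pooled ranks: 116→4.5, 161→1.5
Rank sum = 4.5 + 1.5 = 6

6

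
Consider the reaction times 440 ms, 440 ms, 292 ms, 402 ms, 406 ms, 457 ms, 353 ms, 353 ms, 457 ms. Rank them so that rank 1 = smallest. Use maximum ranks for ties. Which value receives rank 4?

Sorted (ascending): 292, 353, 353, 402, 406, 440, 440, 457, 457
The 2 values of 353 occupy positions 2–3 → each gets rank 3.
The 2 values of 440 occupy positions 6–7 → each gets rank 7.
The 2 values of 457 occupy positions 8–9 → each gets rank 9.
Rank 4 → value 402.

402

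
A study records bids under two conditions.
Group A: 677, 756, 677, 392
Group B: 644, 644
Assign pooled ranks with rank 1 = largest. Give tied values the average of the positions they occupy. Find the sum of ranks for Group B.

9

Sorted (descending): 756, 677, 677, 644, 644, 392
The 2 values of 677 occupy positions 2–3 → average rank (2+3)/2 = 2.5.
The 2 values of 644 occupy positions 4–5 → average rank (4+5)/2 = 4.5.
Group B values → pooled ranks: 644→4.5, 644→4.5
Rank sum = 4.5 + 4.5 = 9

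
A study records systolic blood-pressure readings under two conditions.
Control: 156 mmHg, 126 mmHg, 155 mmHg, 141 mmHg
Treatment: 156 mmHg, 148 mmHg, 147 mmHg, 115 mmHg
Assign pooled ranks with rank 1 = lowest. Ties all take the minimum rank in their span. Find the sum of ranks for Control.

Sorted (ascending): 115, 126, 141, 147, 148, 155, 156, 156
The 2 values of 156 occupy positions 7–8 → each gets rank 7.
Control values → pooled ranks: 156→7, 126→2, 155→6, 141→3
Rank sum = 7 + 2 + 6 + 3 = 18

18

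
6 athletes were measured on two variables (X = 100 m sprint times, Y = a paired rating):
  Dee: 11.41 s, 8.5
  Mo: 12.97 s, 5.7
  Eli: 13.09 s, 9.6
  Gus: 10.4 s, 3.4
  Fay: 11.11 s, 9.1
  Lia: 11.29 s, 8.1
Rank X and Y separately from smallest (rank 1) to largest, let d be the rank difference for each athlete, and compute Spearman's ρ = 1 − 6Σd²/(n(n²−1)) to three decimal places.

Ranks of variable 1: 4, 5, 6, 1, 2, 3
Ranks of variable 2: 4, 2, 6, 1, 5, 3
d = r₁ − r₂: 0, 3, 0, 0, -3, 0
d²: 0, 9, 0, 0, 9, 0; Σd² = 18
ρ = 1 − 6·18/(6·35) = 1 − 108/210 = 0.486

0.486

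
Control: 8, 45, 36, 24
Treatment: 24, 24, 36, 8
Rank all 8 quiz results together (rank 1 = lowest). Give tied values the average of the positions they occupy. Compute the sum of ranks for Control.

20

Sorted (ascending): 8, 8, 24, 24, 24, 36, 36, 45
The 2 values of 8 occupy positions 1–2 → average rank (1+2)/2 = 1.5.
The 3 values of 24 occupy positions 3–5 → average rank 4.
The 2 values of 36 occupy positions 6–7 → average rank (6+7)/2 = 6.5.
Control values → pooled ranks: 8→1.5, 45→8, 36→6.5, 24→4
Rank sum = 1.5 + 8 + 6.5 + 4 = 20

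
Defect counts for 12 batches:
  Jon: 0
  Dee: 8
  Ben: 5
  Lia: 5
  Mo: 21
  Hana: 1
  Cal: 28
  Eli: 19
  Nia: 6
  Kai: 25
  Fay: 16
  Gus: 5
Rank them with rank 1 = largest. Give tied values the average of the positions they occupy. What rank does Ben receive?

Sorted (descending): 28, 25, 21, 19, 16, 8, 6, 5, 5, 5, 1, 0
The 3 values of 5 occupy positions 8–10 → average rank 9.
Ben has value 5 → rank 9.

9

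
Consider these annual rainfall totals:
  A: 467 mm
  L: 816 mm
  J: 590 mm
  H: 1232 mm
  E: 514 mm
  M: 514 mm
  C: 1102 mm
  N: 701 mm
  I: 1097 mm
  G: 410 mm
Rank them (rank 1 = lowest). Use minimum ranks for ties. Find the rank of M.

Sorted (ascending): 410, 467, 514, 514, 590, 701, 816, 1097, 1102, 1232
The 2 values of 514 occupy positions 3–4 → each gets rank 3.
M has value 514 mm → rank 3.

3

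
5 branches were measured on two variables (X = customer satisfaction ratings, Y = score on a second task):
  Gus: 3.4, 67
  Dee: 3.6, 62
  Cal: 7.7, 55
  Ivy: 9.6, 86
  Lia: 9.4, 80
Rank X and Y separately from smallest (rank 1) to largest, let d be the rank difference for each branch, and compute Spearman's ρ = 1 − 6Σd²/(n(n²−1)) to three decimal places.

0.600

Ranks of variable 1: 1, 2, 3, 5, 4
Ranks of variable 2: 3, 2, 1, 5, 4
d = r₁ − r₂: -2, 0, 2, 0, 0
d²: 4, 0, 4, 0, 0; Σd² = 8
ρ = 1 − 6·8/(5·24) = 1 − 48/120 = 0.600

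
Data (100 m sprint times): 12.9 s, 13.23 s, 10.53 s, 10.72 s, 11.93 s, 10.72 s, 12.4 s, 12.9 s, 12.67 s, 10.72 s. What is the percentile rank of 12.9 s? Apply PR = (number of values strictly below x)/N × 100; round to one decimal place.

70.0

N = 10.
Strictly below 12.9: 7. Equal to 12.9: 2.
PR = 7/10 × 100 = 70.0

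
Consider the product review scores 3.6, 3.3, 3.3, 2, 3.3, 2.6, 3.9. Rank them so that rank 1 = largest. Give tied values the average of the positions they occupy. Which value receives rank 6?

Sorted (descending): 3.9, 3.6, 3.3, 3.3, 3.3, 2.6, 2
The 3 values of 3.3 occupy positions 3–5 → average rank 4.
Rank 6 → value 2.6.

2.6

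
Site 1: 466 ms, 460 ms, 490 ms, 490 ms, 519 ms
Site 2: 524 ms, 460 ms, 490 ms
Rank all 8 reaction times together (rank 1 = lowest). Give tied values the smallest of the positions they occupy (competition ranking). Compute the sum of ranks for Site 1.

Sorted (ascending): 460, 460, 466, 490, 490, 490, 519, 524
The 2 values of 460 occupy positions 1–2 → each gets rank 1.
The 3 values of 490 occupy positions 4–6 → each gets rank 4.
Site 1 values → pooled ranks: 466→3, 460→1, 490→4, 490→4, 519→7
Rank sum = 3 + 1 + 4 + 4 + 7 = 19

19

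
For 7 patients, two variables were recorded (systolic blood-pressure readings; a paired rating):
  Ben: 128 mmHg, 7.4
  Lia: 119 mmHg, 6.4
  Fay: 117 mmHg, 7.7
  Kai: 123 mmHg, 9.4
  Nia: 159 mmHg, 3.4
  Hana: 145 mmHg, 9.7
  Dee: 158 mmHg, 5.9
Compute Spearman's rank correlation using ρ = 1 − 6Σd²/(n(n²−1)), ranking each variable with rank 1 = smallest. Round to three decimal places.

-0.464

Ranks of variable 1: 4, 2, 1, 3, 7, 5, 6
Ranks of variable 2: 4, 3, 5, 6, 1, 7, 2
d = r₁ − r₂: 0, -1, -4, -3, 6, -2, 4
d²: 0, 1, 16, 9, 36, 4, 16; Σd² = 82
ρ = 1 − 6·82/(7·48) = 1 − 492/336 = -0.464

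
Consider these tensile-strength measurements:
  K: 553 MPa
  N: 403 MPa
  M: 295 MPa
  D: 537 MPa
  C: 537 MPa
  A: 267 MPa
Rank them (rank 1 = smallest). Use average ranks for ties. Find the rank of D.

Sorted (ascending): 267, 295, 403, 537, 537, 553
The 2 values of 537 occupy positions 4–5 → average rank (4+5)/2 = 4.5.
D has value 537 MPa → rank 4.5.

4.5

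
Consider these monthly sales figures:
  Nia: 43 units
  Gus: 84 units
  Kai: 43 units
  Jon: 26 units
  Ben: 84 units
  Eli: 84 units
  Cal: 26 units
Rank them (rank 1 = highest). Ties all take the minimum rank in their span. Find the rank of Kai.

4

Sorted (descending): 84, 84, 84, 43, 43, 26, 26
The 3 values of 84 occupy positions 1–3 → each gets rank 1.
The 2 values of 43 occupy positions 4–5 → each gets rank 4.
The 2 values of 26 occupy positions 6–7 → each gets rank 6.
Kai has value 43 units → rank 4.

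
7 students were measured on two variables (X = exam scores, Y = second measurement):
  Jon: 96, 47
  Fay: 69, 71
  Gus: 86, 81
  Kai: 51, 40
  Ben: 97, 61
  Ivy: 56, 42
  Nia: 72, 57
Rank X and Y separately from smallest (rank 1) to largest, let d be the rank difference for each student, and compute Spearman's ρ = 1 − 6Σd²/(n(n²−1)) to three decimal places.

Ranks of variable 1: 6, 3, 5, 1, 7, 2, 4
Ranks of variable 2: 3, 6, 7, 1, 5, 2, 4
d = r₁ − r₂: 3, -3, -2, 0, 2, 0, 0
d²: 9, 9, 4, 0, 4, 0, 0; Σd² = 26
ρ = 1 − 6·26/(7·48) = 1 − 156/336 = 0.536

0.536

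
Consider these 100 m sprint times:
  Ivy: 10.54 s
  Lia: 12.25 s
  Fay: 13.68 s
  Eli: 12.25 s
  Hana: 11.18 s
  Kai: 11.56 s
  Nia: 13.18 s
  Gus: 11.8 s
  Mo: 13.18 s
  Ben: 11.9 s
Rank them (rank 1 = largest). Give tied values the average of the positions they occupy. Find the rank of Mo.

2.5

Sorted (descending): 13.68, 13.18, 13.18, 12.25, 12.25, 11.9, 11.8, 11.56, 11.18, 10.54
The 2 values of 13.18 occupy positions 2–3 → average rank (2+3)/2 = 2.5.
The 2 values of 12.25 occupy positions 4–5 → average rank (4+5)/2 = 4.5.
Mo has value 13.18 s → rank 2.5.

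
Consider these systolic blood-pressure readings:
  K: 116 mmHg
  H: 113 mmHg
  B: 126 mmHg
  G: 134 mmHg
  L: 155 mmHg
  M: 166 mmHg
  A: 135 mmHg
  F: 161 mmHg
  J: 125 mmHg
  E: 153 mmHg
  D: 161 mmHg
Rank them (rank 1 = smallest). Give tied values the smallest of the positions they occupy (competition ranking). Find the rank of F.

Sorted (ascending): 113, 116, 125, 126, 134, 135, 153, 155, 161, 161, 166
The 2 values of 161 occupy positions 9–10 → each gets rank 9.
F has value 161 mmHg → rank 9.

9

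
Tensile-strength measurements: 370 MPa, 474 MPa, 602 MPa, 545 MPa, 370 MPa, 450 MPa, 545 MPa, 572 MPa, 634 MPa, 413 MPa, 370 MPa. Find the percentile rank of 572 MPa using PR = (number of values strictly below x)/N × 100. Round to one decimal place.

72.7

N = 11.
Strictly below 572: 8. Equal to 572: 1.
PR = 8/11 × 100 = 72.7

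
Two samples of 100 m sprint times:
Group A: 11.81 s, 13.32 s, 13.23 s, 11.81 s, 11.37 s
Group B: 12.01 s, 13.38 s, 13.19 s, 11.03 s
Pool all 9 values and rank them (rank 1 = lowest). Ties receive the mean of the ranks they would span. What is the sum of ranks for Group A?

Sorted (ascending): 11.03, 11.37, 11.81, 11.81, 12.01, 13.19, 13.23, 13.32, 13.38
The 2 values of 11.81 occupy positions 3–4 → average rank (3+4)/2 = 3.5.
Group A values → pooled ranks: 11.81→3.5, 13.32→8, 13.23→7, 11.81→3.5, 11.37→2
Rank sum = 3.5 + 8 + 7 + 3.5 + 2 = 24

24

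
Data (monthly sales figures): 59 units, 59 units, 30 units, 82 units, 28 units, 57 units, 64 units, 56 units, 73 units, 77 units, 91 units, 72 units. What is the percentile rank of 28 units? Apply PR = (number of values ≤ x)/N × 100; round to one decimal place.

8.3

N = 12.
Strictly below 28: 0. Equal to 28: 1.
PR = 1/12 × 100 = 8.3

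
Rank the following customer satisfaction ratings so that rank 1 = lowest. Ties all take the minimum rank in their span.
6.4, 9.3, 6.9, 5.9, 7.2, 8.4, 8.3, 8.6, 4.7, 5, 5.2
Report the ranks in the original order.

5, 11, 6, 4, 7, 9, 8, 10, 1, 2, 3

Sorted (ascending): 4.7, 5, 5.2, 5.9, 6.4, 6.9, 7.2, 8.3, 8.4, 8.6, 9.3
No ties — each value takes its position as its rank.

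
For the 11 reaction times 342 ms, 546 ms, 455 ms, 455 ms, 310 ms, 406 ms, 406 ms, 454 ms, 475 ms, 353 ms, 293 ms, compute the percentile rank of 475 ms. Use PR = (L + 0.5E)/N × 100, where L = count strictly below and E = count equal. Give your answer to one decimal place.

N = 11.
Strictly below 475: 9. Equal to 475: 1.
PR = (9 + 0.5·1)/11 × 100 = 86.4

86.4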